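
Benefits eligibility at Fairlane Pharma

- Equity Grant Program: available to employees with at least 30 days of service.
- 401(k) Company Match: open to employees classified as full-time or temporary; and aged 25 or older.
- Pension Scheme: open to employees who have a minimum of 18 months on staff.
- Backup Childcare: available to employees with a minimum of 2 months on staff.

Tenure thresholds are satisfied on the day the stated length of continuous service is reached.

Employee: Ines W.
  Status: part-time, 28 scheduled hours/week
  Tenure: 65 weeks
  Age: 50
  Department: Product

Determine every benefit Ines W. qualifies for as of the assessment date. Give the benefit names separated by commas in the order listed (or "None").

Equity Grant Program, Backup Childcare

Equity Grant Program — service 65 weeks ≥ 30 days ✓ → eligible.
401(k) Company Match — status part-time ✗ (requires full-time or temporary) → not eligible.
Pension Scheme — service 65 weeks < 18 months (≈540 days) ✗ → not eligible.
Backup Childcare — service 65 weeks ≥ 2 months (≈60 days) ✓ → eligible.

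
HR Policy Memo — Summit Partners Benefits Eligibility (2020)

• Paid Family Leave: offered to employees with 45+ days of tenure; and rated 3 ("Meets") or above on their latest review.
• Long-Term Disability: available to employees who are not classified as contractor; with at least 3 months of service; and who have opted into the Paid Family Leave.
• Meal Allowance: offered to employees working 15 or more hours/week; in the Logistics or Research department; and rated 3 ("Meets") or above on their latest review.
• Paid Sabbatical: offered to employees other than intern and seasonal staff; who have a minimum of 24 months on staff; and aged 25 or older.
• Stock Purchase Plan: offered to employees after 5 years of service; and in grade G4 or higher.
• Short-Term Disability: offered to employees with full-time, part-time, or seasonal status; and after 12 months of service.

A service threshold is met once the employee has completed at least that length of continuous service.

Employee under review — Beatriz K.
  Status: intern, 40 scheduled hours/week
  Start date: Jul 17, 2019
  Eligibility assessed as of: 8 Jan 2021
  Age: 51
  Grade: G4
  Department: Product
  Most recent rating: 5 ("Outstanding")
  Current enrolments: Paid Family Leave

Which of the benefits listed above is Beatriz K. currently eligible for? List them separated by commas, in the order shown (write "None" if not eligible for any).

Paid Family Leave, Long-Term Disability

Service from Jul 17, 2019 to 8 Jan 2021: 541 days.
Paid Family Leave — service 541 days ≥ 45 days ✓; rating 5 ≥ 3 ✓ → eligible.
Long-Term Disability — status intern ✓ (not excluded); service 541 days ≥ 3 months (≈90 days) ✓; enrolled in Paid Family Leave ✓ → eligible.
Meal Allowance — 40 hrs/wk ≥ 15 ✓; dept Product ✗ → not eligible.
Paid Sabbatical — status intern ✗ (excluded) → not eligible.
Stock Purchase Plan — service 541 days < 5 years (≈1825 days) ✗ → not eligible.
Short-Term Disability — status intern ✗ (requires full-time, part-time, or seasonal) → not eligible.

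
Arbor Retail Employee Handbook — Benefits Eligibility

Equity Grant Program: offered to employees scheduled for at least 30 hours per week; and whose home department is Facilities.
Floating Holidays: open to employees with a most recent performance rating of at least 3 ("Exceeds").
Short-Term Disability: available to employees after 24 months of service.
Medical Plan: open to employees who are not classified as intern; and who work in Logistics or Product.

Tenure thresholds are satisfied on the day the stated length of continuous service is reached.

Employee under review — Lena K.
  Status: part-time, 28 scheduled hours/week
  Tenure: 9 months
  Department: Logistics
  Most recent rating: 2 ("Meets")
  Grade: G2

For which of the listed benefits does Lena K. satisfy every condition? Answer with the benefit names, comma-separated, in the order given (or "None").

Equity Grant Program — 28 hrs/wk < 30 ✗ → not eligible.
Floating Holidays — rating 2 < 3 ✗ → not eligible.
Short-Term Disability — service 9 months < 24 months ✗ → not eligible.
Medical Plan — status part-time ✓ (not excluded); dept Logistics ✓ → eligible.

Medical Plan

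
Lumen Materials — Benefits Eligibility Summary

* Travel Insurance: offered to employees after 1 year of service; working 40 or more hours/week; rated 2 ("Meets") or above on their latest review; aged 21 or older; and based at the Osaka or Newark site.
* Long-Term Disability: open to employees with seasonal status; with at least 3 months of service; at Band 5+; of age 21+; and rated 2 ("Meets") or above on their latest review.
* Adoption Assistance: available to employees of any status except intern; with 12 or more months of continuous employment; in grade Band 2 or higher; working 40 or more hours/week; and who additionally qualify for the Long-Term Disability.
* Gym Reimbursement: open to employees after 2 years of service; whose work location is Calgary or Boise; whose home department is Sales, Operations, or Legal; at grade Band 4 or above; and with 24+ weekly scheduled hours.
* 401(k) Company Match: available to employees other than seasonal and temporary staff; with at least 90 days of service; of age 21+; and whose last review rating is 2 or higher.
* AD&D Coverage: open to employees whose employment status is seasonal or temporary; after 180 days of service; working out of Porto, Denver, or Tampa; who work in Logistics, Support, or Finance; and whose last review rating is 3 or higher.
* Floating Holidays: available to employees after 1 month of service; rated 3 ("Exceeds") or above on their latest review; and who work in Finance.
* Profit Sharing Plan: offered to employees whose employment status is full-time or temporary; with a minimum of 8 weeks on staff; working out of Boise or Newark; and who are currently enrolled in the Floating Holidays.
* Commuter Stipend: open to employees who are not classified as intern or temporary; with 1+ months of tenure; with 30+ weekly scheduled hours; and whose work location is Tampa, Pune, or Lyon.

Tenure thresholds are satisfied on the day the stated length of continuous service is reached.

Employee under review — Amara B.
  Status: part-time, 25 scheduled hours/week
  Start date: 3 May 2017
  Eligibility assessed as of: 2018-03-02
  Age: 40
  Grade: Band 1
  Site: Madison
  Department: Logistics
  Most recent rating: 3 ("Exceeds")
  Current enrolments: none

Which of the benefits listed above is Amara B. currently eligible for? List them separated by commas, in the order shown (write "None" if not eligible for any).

Service from 3 May 2017 to 2018-03-02: 303 days.
Travel Insurance — service 303 days < 1 year (≈365 days) ✗ → not eligible.
Long-Term Disability — status part-time ✗ (requires seasonal) → not eligible.
Adoption Assistance — status part-time ✓ (not excluded); service 303 days < 12 months (≈360 days) ✗ → not eligible.
Gym Reimbursement — service 303 days < 2 years (≈730 days) ✗ → not eligible.
401(k) Company Match — status part-time ✓ (not excluded); service 303 days ≥ 90 days ✓; age 40 ≥ 21 ✓; rating 3 ≥ 2 ✓ → eligible.
AD&D Coverage — status part-time ✗ (requires seasonal or temporary) → not eligible.
Floating Holidays — service 303 days ≥ 1 month (≈30 days) ✓; rating 3 ≥ 3 ✓; dept Logistics ✗ → not eligible.
Profit Sharing Plan — status part-time ✗ (requires full-time or temporary) → not eligible.
Commuter Stipend — status part-time ✓ (not excluded); service 303 days ≥ 1 month (≈30 days) ✓; 25 hrs/wk < 30 ✗ → not eligible.

401(k) Company Match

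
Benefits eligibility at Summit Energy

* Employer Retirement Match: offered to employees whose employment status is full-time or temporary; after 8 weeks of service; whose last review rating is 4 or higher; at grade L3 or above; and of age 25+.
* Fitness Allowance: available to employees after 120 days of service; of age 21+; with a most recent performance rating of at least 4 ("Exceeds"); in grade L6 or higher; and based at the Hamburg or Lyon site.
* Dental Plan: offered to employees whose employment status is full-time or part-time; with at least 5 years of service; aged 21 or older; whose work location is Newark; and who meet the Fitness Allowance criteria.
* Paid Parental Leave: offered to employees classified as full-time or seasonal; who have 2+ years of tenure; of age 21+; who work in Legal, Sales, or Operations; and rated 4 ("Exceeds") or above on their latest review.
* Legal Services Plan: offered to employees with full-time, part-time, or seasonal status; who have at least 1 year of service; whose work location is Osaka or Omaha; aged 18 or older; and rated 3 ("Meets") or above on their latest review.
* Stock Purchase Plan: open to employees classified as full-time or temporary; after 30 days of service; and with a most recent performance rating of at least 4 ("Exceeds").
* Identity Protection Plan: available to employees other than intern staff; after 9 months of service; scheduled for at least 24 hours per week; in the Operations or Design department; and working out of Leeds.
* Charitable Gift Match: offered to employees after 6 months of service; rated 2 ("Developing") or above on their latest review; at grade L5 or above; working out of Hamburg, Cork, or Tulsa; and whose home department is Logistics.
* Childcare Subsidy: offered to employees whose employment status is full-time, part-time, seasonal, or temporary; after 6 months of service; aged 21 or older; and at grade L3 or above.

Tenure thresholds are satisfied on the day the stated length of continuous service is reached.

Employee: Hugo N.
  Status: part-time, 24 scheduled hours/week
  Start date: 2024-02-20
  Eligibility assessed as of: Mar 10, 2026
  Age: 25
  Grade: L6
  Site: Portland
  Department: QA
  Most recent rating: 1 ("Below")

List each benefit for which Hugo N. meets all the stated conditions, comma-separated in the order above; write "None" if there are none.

Childcare Subsidy

Service from 2024-02-20 to Mar 10, 2026: 749 days.
Employer Retirement Match — status part-time ✗ (requires full-time or temporary) → not eligible.
Fitness Allowance — service 749 days ≥ 120 days ✓; age 25 ≥ 21 ✓; rating 1 < 4 ✗ → not eligible.
Dental Plan — status part-time ✓; service 749 days < 5 years (≈1825 days) ✗ → not eligible.
Paid Parental Leave — status part-time ✗ (requires full-time or seasonal) → not eligible.
Legal Services Plan — status part-time ✓; service 749 days ≥ 1 year (≈365 days) ✓; site Portland ✗ (not Osaka or Omaha) → not eligible.
Stock Purchase Plan — status part-time ✗ (requires full-time or temporary) → not eligible.
Identity Protection Plan — status part-time ✓ (not excluded); service 749 days ≥ 9 months (≈270 days) ✓; 24 hrs/wk ≥ 24 ✓; dept QA ✗ → not eligible.
Charitable Gift Match — service 749 days ≥ 6 months (≈180 days) ✓; rating 1 < 2 ✗ → not eligible.
Childcare Subsidy — status part-time ✓; service 749 days ≥ 6 months (≈180 days) ✓; age 25 ≥ 21 ✓; grade L6 ≥ L3 ✓ → eligible.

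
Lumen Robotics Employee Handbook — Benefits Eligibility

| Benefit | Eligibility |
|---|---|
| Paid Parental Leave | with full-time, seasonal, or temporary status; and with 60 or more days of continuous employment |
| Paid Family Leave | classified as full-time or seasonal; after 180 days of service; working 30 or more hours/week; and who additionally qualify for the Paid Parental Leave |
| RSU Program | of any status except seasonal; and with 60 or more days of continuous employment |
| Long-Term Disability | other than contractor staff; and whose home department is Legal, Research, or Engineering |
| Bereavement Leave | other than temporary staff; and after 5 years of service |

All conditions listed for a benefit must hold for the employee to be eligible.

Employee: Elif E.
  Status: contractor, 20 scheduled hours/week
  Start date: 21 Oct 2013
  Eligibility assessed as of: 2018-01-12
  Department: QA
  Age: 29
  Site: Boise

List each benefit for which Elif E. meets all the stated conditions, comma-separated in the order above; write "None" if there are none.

RSU Program

Service from 21 Oct 2013 to 2018-01-12: 1544 days.
Paid Parental Leave — status contractor ✗ (requires full-time, seasonal, or temporary) → not eligible.
Paid Family Leave — status contractor ✗ (requires full-time or seasonal) → not eligible.
RSU Program — status contractor ✓ (not excluded); service 1544 days ≥ 60 days ✓ → eligible.
Long-Term Disability — status contractor ✗ (excluded) → not eligible.
Bereavement Leave — status contractor ✓ (not excluded); service 1544 days < 5 years (≈1825 days) ✗ → not eligible.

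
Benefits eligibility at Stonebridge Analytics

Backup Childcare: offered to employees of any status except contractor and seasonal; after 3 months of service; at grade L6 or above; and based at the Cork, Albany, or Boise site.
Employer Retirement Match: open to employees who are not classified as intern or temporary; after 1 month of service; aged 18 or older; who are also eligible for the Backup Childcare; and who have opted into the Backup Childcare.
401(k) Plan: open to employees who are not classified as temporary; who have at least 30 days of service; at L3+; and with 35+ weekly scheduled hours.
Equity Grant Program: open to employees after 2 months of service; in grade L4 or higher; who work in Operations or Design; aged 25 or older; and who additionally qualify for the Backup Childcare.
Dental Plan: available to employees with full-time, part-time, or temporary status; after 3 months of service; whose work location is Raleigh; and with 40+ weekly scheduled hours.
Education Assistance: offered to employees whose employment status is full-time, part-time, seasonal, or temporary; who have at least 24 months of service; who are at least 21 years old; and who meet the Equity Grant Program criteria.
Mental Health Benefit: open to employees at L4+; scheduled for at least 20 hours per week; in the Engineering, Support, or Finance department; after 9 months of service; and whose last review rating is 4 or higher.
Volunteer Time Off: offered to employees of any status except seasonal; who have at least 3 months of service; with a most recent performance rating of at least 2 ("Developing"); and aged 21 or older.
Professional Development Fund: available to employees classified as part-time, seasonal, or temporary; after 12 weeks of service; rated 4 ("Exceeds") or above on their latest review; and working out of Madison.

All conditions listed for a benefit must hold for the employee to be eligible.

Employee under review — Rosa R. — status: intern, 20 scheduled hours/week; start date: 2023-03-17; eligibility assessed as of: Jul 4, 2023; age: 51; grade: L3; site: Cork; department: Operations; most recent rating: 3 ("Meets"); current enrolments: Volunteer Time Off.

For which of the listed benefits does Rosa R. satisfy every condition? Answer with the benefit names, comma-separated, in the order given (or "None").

Service from 2023-03-17 to Jul 4, 2023: 109 days.
Backup Childcare — status intern ✓ (not excluded); service 109 days ≥ 3 months (≈90 days) ✓; grade L3 < L6 ✗ → not eligible.
Employer Retirement Match — status intern ✗ (excluded) → not eligible.
401(k) Plan — status intern ✓ (not excluded); service 109 days ≥ 30 days ✓; grade L3 ≥ L3 ✓; 20 hrs/wk < 35 ✗ → not eligible.
Equity Grant Program — service 109 days ≥ 2 months (≈60 days) ✓; grade L3 < L4 ✗ → not eligible.
Dental Plan — status intern ✗ (requires full-time, part-time, or temporary) → not eligible.
Education Assistance — status intern ✗ (requires full-time, part-time, seasonal, or temporary) → not eligible.
Mental Health Benefit — grade L3 < L4 ✗ → not eligible.
Volunteer Time Off — status intern ✓ (not excluded); service 109 days ≥ 3 months (≈90 days) ✓; rating 3 ≥ 2 ✓; age 51 ≥ 21 ✓ → eligible.
Professional Development Fund — status intern ✗ (requires part-time, seasonal, or temporary) → not eligible.

Volunteer Time Off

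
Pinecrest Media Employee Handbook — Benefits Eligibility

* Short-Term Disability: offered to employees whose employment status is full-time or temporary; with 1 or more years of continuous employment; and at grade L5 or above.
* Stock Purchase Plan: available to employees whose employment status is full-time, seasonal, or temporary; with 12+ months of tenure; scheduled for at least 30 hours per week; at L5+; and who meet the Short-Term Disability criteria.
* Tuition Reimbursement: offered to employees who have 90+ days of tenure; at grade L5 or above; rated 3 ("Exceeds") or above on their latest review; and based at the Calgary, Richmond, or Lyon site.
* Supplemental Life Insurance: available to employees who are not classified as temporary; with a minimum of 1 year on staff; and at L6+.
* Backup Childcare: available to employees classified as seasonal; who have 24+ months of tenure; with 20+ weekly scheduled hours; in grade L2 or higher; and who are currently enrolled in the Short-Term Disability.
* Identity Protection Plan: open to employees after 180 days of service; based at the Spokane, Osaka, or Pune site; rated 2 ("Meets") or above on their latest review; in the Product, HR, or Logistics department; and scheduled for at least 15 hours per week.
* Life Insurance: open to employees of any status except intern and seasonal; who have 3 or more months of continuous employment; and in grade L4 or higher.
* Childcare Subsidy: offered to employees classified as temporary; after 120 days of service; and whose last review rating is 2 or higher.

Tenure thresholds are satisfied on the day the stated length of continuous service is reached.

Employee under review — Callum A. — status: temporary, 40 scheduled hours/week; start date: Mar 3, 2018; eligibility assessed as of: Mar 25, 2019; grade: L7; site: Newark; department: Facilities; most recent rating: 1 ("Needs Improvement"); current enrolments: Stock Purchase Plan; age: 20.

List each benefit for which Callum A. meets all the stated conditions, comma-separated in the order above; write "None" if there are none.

Service from Mar 3, 2018 to Mar 25, 2019: 387 days.
Short-Term Disability — status temporary ✓; service 387 days ≥ 1 year (≈365 days) ✓; grade L7 ≥ L5 ✓ → eligible.
Stock Purchase Plan — status temporary ✓; service 387 days ≥ 12 months (≈360 days) ✓; 40 hrs/wk ≥ 30 ✓; grade L7 ≥ L5 ✓; eligible for Short-Term Disability ✓ → eligible.
Tuition Reimbursement — service 387 days ≥ 90 days ✓; grade L7 ≥ L5 ✓; rating 1 < 3 ✗ → not eligible.
Supplemental Life Insurance — status temporary ✗ (excluded) → not eligible.
Backup Childcare — status temporary ✗ (requires seasonal) → not eligible.
Identity Protection Plan — service 387 days ≥ 180 days ✓; site Newark ✗ (not Spokane, Osaka, or Pune) → not eligible.
Life Insurance — status temporary ✓ (not excluded); service 387 days ≥ 3 months (≈90 days) ✓; grade L7 ≥ L4 ✓ → eligible.
Childcare Subsidy — status temporary ✓; service 387 days ≥ 120 days ✓; rating 1 < 2 ✗ → not eligible.

Short-Term Disability, Stock Purchase Plan, Life Insurance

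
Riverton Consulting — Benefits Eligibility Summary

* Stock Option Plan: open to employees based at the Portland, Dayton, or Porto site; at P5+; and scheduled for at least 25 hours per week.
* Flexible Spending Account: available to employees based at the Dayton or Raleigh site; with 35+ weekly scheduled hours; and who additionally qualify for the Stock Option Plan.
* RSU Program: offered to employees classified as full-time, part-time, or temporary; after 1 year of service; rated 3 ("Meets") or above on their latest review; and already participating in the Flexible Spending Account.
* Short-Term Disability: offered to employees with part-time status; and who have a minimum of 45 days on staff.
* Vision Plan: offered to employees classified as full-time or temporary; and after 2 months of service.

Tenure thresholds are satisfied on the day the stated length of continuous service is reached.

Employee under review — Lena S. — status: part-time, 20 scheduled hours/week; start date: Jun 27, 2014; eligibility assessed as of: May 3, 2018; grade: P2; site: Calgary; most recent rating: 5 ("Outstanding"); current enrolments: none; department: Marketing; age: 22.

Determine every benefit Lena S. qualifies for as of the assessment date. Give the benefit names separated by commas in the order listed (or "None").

Short-Term Disability

Service from Jun 27, 2014 to May 3, 2018: 1406 days.
Stock Option Plan — site Calgary ✗ (not Portland, Dayton, or Porto) → not eligible.
Flexible Spending Account — site Calgary ✗ (not Dayton or Raleigh) → not eligible.
RSU Program — status part-time ✓; service 1406 days ≥ 1 year (≈365 days) ✓; rating 5 ≥ 3 ✓; not enrolled in Flexible Spending Account ✗ → not eligible.
Short-Term Disability — status part-time ✓; service 1406 days ≥ 45 days ✓ → eligible.
Vision Plan — status part-time ✗ (requires full-time or temporary) → not eligible.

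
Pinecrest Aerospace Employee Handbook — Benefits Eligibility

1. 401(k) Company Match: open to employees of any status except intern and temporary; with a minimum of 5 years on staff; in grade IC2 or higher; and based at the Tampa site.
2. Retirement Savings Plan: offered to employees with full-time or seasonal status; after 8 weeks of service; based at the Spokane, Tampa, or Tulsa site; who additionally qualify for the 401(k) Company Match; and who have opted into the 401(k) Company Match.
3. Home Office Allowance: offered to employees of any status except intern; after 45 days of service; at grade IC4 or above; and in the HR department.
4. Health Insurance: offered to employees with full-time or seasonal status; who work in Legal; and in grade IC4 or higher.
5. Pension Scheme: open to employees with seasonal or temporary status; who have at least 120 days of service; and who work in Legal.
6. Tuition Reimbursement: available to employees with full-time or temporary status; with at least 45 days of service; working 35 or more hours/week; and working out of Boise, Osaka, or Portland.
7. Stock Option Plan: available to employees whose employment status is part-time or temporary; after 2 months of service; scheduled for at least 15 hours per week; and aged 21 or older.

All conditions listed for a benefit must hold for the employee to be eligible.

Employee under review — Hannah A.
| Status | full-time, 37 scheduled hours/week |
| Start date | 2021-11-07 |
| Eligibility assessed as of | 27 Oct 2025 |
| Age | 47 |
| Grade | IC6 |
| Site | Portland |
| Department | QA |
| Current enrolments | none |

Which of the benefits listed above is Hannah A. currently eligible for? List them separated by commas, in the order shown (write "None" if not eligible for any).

Service from 2021-11-07 to 27 Oct 2025: 1450 days.
401(k) Company Match — status full-time ✓ (not excluded); service 1450 days < 5 years (≈1825 days) ✗ → not eligible.
Retirement Savings Plan — status full-time ✓; service 1450 days ≥ 8 weeks (≈56 days) ✓; site Portland ✗ (not Spokane, Tampa, or Tulsa) → not eligible.
Home Office Allowance — status full-time ✓ (not excluded); service 1450 days ≥ 45 days ✓; grade IC6 ≥ IC4 ✓; dept QA ✗ → not eligible.
Health Insurance — status full-time ✓; dept QA ✗ → not eligible.
Pension Scheme — status full-time ✗ (requires seasonal or temporary) → not eligible.
Tuition Reimbursement — status full-time ✓; service 1450 days ≥ 45 days ✓; 37 hrs/wk ≥ 35 ✓; site Portland ✓ → eligible.
Stock Option Plan — status full-time ✗ (requires part-time or temporary) → not eligible.

Tuition Reimbursement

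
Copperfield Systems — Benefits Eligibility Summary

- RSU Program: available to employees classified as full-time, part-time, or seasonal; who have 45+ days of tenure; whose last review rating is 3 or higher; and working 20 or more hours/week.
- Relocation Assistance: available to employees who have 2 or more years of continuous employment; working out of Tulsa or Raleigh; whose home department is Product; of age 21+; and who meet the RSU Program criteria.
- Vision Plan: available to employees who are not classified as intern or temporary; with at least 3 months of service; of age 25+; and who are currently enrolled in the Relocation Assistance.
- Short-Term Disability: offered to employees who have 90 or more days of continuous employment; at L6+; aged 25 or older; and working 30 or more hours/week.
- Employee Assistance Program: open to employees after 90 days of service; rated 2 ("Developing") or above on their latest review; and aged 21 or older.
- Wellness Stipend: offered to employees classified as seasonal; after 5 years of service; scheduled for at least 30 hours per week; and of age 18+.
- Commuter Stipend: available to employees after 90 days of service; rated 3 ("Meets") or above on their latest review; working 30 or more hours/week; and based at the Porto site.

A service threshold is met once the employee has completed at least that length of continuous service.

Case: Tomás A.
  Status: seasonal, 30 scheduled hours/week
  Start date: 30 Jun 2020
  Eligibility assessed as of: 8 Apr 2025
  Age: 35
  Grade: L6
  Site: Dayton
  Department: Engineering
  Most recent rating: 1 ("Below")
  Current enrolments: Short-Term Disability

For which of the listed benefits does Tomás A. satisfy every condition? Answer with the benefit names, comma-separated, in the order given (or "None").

Service from 30 Jun 2020 to 8 Apr 2025: 1743 days.
RSU Program — status seasonal ✓; service 1743 days ≥ 45 days ✓; rating 1 < 3 ✗ → not eligible.
Relocation Assistance — service 1743 days ≥ 2 years (≈730 days) ✓; site Dayton ✗ (not Tulsa or Raleigh) → not eligible.
Vision Plan — status seasonal ✓ (not excluded); service 1743 days ≥ 3 months (≈90 days) ✓; age 35 ≥ 25 ✓; not enrolled in Relocation Assistance ✗ → not eligible.
Short-Term Disability — service 1743 days ≥ 90 days ✓; grade L6 ≥ L6 ✓; age 35 ≥ 25 ✓; 30 hrs/wk ≥ 30 ✓ → eligible.
Employee Assistance Program — service 1743 days ≥ 90 days ✓; rating 1 < 2 ✗ → not eligible.
Wellness Stipend — status seasonal ✓; service 1743 days < 5 years (≈1825 days) ✗ → not eligible.
Commuter Stipend — service 1743 days ≥ 90 days ✓; rating 1 < 3 ✗ → not eligible.

Short-Term Disability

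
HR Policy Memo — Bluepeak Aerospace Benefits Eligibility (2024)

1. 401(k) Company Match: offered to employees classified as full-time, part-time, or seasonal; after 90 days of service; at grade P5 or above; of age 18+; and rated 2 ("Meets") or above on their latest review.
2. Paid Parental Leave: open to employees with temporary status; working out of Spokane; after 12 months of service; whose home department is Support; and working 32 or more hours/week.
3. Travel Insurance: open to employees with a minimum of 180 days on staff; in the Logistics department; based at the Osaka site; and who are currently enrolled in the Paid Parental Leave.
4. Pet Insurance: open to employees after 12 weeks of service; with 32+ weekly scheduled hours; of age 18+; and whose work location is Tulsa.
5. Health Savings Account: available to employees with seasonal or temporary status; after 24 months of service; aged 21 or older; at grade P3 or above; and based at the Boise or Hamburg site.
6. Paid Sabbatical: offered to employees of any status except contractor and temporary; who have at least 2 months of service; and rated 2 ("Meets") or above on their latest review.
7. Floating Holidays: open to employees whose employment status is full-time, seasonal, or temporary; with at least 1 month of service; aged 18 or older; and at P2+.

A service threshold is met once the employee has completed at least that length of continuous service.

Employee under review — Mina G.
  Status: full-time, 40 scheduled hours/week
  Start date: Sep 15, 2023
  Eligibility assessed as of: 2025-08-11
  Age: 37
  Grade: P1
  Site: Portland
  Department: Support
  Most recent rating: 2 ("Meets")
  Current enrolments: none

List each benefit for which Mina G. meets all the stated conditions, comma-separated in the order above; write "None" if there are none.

Paid Sabbatical

Service from Sep 15, 2023 to 2025-08-11: 696 days.
401(k) Company Match — status full-time ✓; service 696 days ≥ 90 days ✓; grade P1 < P5 ✗ → not eligible.
Paid Parental Leave — status full-time ✗ (requires temporary) → not eligible.
Travel Insurance — service 696 days ≥ 180 days ✓; dept Support ✗ → not eligible.
Pet Insurance — service 696 days ≥ 12 weeks (≈84 days) ✓; 40 hrs/wk ≥ 32 ✓; age 37 ≥ 18 ✓; site Portland ✗ (not Tulsa) → not eligible.
Health Savings Account — status full-time ✗ (requires seasonal or temporary) → not eligible.
Paid Sabbatical — status full-time ✓ (not excluded); service 696 days ≥ 2 months (≈60 days) ✓; rating 2 ≥ 2 ✓ → eligible.
Floating Holidays — status full-time ✓; service 696 days ≥ 1 month (≈30 days) ✓; age 37 ≥ 18 ✓; grade P1 < P2 ✗ → not eligible.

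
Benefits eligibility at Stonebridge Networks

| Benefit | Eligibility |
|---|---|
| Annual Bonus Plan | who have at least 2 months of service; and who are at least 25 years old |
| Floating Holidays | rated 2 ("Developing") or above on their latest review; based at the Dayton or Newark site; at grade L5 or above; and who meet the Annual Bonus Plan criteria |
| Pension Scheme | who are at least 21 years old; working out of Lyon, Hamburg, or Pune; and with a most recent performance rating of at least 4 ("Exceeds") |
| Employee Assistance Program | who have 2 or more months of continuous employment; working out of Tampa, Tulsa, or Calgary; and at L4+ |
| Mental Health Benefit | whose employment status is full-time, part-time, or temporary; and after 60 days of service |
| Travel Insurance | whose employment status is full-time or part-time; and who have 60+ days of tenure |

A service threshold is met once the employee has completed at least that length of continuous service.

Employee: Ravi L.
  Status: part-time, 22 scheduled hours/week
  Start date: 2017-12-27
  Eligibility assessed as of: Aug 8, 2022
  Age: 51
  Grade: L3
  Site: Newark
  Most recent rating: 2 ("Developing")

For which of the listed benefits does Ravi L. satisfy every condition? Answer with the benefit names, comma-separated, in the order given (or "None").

Annual Bonus Plan, Mental Health Benefit, Travel Insurance

Service from 2017-12-27 to Aug 8, 2022: 1685 days.
Annual Bonus Plan — service 1685 days ≥ 2 months (≈60 days) ✓; age 51 ≥ 25 ✓ → eligible.
Floating Holidays — rating 2 ≥ 2 ✓; site Newark ✓; grade L3 < L5 ✗ → not eligible.
Pension Scheme — age 51 ≥ 21 ✓; site Newark ✗ (not Lyon, Hamburg, or Pune) → not eligible.
Employee Assistance Program — service 1685 days ≥ 2 months (≈60 days) ✓; site Newark ✗ (not Tampa, Tulsa, or Calgary) → not eligible.
Mental Health Benefit — status part-time ✓; service 1685 days ≥ 60 days ✓ → eligible.
Travel Insurance — status part-time ✓; service 1685 days ≥ 60 days ✓ → eligible.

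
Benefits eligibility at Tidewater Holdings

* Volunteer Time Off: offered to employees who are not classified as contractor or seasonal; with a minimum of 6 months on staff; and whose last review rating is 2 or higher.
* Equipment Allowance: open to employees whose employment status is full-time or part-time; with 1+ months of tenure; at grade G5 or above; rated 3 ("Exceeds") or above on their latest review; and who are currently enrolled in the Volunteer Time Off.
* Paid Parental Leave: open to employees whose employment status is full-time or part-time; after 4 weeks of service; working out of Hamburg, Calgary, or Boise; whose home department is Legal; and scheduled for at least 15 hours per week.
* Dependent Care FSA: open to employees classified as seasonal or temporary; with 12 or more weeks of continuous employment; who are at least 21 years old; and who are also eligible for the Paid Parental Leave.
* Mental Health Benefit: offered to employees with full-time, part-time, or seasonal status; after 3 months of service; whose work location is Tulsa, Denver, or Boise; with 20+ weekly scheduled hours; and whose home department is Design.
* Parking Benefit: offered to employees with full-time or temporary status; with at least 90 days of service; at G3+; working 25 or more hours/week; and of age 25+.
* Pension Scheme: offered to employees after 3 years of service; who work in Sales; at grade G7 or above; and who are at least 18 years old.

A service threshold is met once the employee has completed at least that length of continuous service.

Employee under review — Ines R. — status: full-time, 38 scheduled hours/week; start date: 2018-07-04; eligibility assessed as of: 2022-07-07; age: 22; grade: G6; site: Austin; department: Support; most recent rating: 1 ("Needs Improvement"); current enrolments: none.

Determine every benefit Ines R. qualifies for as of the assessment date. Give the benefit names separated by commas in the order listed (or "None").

None

Service from 2018-07-04 to 2022-07-07: 1464 days.
Volunteer Time Off — status full-time ✓ (not excluded); service 1464 days ≥ 6 months (≈180 days) ✓; rating 1 < 2 ✗ → not eligible.
Equipment Allowance — status full-time ✓; service 1464 days ≥ 1 month (≈30 days) ✓; grade G6 ≥ G5 ✓; rating 1 < 3 ✗ → not eligible.
Paid Parental Leave — status full-time ✓; service 1464 days ≥ 4 weeks (≈28 days) ✓; site Austin ✗ (not Hamburg, Calgary, or Boise) → not eligible.
Dependent Care FSA — status full-time ✗ (requires seasonal or temporary) → not eligible.
Mental Health Benefit — status full-time ✓; service 1464 days ≥ 3 months (≈90 days) ✓; site Austin ✗ (not Tulsa, Denver, or Boise) → not eligible.
Parking Benefit — status full-time ✓; service 1464 days ≥ 90 days ✓; grade G6 ≥ G3 ✓; 38 hrs/wk ≥ 25 ✓; age 22 < 25 ✗ → not eligible.
Pension Scheme — service 1464 days ≥ 3 years (≈1095 days) ✓; dept Support ✗ → not eligible.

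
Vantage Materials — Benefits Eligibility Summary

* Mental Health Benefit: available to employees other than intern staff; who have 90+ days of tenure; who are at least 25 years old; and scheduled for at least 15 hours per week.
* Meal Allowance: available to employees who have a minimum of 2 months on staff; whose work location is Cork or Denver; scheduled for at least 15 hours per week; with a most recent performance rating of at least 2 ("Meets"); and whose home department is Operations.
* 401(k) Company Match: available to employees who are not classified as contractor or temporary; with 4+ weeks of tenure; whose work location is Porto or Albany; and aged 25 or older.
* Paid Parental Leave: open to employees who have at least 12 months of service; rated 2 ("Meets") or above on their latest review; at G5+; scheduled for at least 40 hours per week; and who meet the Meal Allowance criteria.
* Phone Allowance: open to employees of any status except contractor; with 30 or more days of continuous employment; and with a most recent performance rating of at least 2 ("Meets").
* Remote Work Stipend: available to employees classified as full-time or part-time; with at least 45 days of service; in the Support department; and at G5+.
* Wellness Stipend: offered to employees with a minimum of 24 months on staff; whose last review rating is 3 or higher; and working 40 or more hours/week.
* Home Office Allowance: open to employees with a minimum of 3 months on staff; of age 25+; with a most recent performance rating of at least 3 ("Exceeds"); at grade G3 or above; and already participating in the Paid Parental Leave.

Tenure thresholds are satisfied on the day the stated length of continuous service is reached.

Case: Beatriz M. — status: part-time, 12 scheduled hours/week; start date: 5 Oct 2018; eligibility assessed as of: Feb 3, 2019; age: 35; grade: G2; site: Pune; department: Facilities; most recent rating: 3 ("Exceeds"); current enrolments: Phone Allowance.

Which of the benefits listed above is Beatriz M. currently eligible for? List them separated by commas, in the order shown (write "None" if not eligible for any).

Service from 5 Oct 2018 to Feb 3, 2019: 121 days.
Mental Health Benefit — status part-time ✓ (not excluded); service 121 days ≥ 90 days ✓; age 35 ≥ 25 ✓; 12 hrs/wk < 15 ✗ → not eligible.
Meal Allowance — service 121 days ≥ 2 months (≈60 days) ✓; site Pune ✗ (not Cork or Denver) → not eligible.
401(k) Company Match — status part-time ✓ (not excluded); service 121 days ≥ 4 weeks (≈28 days) ✓; site Pune ✗ (not Porto or Albany) → not eligible.
Paid Parental Leave — service 121 days < 12 months (≈360 days) ✗ → not eligible.
Phone Allowance — status part-time ✓ (not excluded); service 121 days ≥ 30 days ✓; rating 3 ≥ 2 ✓ → eligible.
Remote Work Stipend — status part-time ✓; service 121 days ≥ 45 days ✓; dept Facilities ✗ → not eligible.
Wellness Stipend — service 121 days < 24 months (≈720 days) ✗ → not eligible.
Home Office Allowance — service 121 days ≥ 3 months (≈90 days) ✓; age 35 ≥ 25 ✓; rating 3 ≥ 3 ✓; grade G2 < G3 ✗ → not eligible.

Phone Allowance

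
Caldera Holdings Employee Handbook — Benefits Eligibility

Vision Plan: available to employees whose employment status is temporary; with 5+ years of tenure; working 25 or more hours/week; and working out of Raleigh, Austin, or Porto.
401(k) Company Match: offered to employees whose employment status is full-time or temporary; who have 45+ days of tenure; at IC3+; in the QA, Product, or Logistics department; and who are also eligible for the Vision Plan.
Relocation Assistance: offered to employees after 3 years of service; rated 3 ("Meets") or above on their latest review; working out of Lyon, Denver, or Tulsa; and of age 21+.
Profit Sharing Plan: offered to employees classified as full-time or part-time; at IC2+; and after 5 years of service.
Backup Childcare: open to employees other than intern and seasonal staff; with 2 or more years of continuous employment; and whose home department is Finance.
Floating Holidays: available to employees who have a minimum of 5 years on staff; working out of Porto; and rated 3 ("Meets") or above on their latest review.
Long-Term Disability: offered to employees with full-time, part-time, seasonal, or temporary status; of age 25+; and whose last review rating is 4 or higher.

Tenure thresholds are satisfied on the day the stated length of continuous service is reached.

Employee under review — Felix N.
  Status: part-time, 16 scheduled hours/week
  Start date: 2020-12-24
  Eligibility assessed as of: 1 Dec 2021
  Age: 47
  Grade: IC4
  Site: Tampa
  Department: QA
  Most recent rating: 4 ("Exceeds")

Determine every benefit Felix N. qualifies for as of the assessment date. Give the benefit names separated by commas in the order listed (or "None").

Long-Term Disability

Service from 2020-12-24 to 1 Dec 2021: 342 days.
Vision Plan — status part-time ✗ (requires temporary) → not eligible.
401(k) Company Match — status part-time ✗ (requires full-time or temporary) → not eligible.
Relocation Assistance — service 342 days < 3 years (≈1095 days) ✗ → not eligible.
Profit Sharing Plan — status part-time ✓; grade IC4 ≥ IC2 ✓; service 342 days < 5 years (≈1825 days) ✗ → not eligible.
Backup Childcare — status part-time ✓ (not excluded); service 342 days < 2 years (≈730 days) ✗ → not eligible.
Floating Holidays — service 342 days < 5 years (≈1825 days) ✗ → not eligible.
Long-Term Disability — status part-time ✓; age 47 ≥ 25 ✓; rating 4 ≥ 4 ✓ → eligible.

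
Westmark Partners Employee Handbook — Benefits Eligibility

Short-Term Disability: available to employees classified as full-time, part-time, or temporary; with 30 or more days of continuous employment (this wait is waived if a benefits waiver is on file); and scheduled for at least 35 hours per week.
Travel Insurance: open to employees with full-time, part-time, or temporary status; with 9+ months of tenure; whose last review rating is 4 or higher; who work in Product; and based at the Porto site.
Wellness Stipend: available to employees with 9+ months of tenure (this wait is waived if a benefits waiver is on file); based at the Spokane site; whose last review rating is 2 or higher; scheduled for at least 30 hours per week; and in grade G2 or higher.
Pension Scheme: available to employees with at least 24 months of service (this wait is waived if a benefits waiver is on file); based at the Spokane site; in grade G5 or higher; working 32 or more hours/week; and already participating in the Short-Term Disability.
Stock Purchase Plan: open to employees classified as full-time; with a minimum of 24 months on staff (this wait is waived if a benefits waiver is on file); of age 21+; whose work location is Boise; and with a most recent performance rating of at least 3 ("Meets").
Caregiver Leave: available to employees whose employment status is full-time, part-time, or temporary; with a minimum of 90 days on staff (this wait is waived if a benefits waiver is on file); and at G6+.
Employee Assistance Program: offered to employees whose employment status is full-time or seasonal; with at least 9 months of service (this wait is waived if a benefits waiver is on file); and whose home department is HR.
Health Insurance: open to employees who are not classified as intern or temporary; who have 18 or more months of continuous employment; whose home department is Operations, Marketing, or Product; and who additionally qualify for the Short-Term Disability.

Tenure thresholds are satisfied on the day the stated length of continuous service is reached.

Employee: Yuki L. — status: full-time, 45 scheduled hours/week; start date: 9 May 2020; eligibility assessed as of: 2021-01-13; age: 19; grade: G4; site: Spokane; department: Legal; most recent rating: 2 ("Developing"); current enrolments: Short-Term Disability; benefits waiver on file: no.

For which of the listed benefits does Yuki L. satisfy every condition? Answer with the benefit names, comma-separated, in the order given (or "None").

Service from 9 May 2020 to 2021-01-13: 249 days.
Short-Term Disability — status full-time ✓; no waiver, service 249 days ≥ 30 days ✓; 45 hrs/wk ≥ 35 ✓ → eligible.
Travel Insurance — status full-time ✓; service 249 days < 9 months (≈270 days) ✗ → not eligible.
Wellness Stipend — no waiver, service 249 days < 9 months (≈270 days) ✗ → not eligible.
Pension Scheme — no waiver, service 249 days < 24 months (≈720 days) ✗ → not eligible.
Stock Purchase Plan — status full-time ✓; no waiver, service 249 days < 24 months (≈720 days) ✗ → not eligible.
Caregiver Leave — status full-time ✓; no waiver, service 249 days ≥ 90 days ✓; grade G4 < G6 ✗ → not eligible.
Employee Assistance Program — status full-time ✓; no waiver, service 249 days < 9 months (≈270 days) ✗ → not eligible.
Health Insurance — status full-time ✓ (not excluded); service 249 days < 18 months (≈540 days) ✗ → not eligible.

Short-Term Disability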